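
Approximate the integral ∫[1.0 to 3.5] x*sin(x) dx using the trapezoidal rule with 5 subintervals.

f(x) = x*sin(x)
a = 1.0, b = 3.5, n = 5
h = (b - a)/n = 0.500000

Trapezoidal rule: (h/2)[f(x₀) + 2f(x₁) + 2f(x₂) + ... + f(xₙ)]

x_0 = 1.0000, f(x_0) = 0.841471, coefficient = 1
x_1 = 1.5000, f(x_1) = 1.496242, coefficient = 2
x_2 = 2.0000, f(x_2) = 1.818595, coefficient = 2
x_3 = 2.5000, f(x_3) = 1.496180, coefficient = 2
x_4 = 3.0000, f(x_4) = 0.423360, coefficient = 2
x_5 = 3.5000, f(x_5) = -1.227741, coefficient = 1

I ≈ (0.500000/2) × 10.082485 = 2.520621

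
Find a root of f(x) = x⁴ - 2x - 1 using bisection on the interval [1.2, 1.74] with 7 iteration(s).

f(x) = x⁴ - 2x - 1
Initial interval: [1.2, 1.74]

Iteration 1:
  c_1 = (1.200000 + 1.740000)/2 = 1.470000
  f(c_1) = f(1.470000) = 0.729489
  f(a) × f(c) < 0, new interval: [1.200000, 1.470000]
Iteration 2:
  c_2 = (1.200000 + 1.470000)/2 = 1.335000
  f(c_2) = f(1.335000) = -0.493674
  f(a) × f(c) ≥ 0, new interval: [1.335000, 1.470000]
Iteration 3:
  c_3 = (1.335000 + 1.470000)/2 = 1.402500
  f(c_3) = f(1.402500) = 0.064114
  f(a) × f(c) < 0, new interval: [1.335000, 1.402500]
Iteration 4:
  c_4 = (1.335000 + 1.402500)/2 = 1.368750
  f(c_4) = f(1.368750) = -0.227586
  f(a) × f(c) ≥ 0, new interval: [1.368750, 1.402500]
Iteration 5:
  c_5 = (1.368750 + 1.402500)/2 = 1.385625
  f(c_5) = f(1.385625) = -0.085016
  f(a) × f(c) ≥ 0, new interval: [1.385625, 1.402500]
Iteration 6:
  c_6 = (1.385625 + 1.402500)/2 = 1.394062
  f(c_6) = f(1.394062) = -0.011282
  f(a) × f(c) ≥ 0, new interval: [1.394062, 1.402500]
Iteration 7:
  c_7 = (1.394062 + 1.402500)/2 = 1.398281
  f(c_7) = f(1.398281) = 0.026207
  f(a) × f(c) < 0, new interval: [1.394062, 1.398281]

After 7 iteration(s), the approximation is c_7 = 1.398281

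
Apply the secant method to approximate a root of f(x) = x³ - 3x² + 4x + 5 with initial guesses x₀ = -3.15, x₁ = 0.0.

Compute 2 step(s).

f(x) = x³ - 3x² + 4x + 5
x₀ = -3.15, x₁ = 0.0

Secant formula: x_{n+1} = x_n - f(x_n)(x_n - x_{n-1})/(f(x_n) - f(x_{n-1}))

Iteration 1:
  f(-3.150000) = -68.623375
  f(0.000000) = 5.000000
  x_2 = 0.000000 - 5.000000×(0.000000 - (-3.150000))/(5.000000 - (-68.623375))
       = -0.213927
Iteration 2:
  f(0.000000) = 5.000000
  f(-0.213927) = 3.997209
  x_3 = -0.213927 - 3.997209×(-0.213927 - 0.000000)/(3.997209 - 5.000000)
       = -1.066657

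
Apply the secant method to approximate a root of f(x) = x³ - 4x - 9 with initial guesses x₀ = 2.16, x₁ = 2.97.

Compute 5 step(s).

f(x) = x³ - 4x - 9
x₀ = 2.16, x₁ = 2.97

Secant formula: x_{n+1} = x_n - f(x_n)(x_n - x_{n-1})/(f(x_n) - f(x_{n-1}))

Iteration 1:
  f(2.160000) = -7.562304
  f(2.970000) = 5.318073
  x_2 = 2.970000 - 5.318073×(2.970000 - 2.160000)/(5.318073 - (-7.562304))
       = 2.635566
Iteration 2:
  f(2.970000) = 5.318073
  f(2.635566) = -1.235078
  x_3 = 2.635566 - (-1.235078)×(2.635566 - 2.970000)/(-1.235078 - 5.318073)
       = 2.698597
Iteration 3:
  f(2.635566) = -1.235078
  f(2.698597) = -0.142058
  x_4 = 2.698597 - (-0.142058)×(2.698597 - 2.635566)/(-0.142058 - (-1.235078))
       = 2.706789
Iteration 4:
  f(2.698597) = -0.142058
  f(2.706789) = 0.004692
  x_5 = 2.706789 - 0.004692×(2.706789 - 2.698597)/(0.004692 - (-0.142058))
       = 2.706527
Iteration 5:
  f(2.706789) = 0.004692
  f(2.706527) = -0.000017
  x_6 = 2.706527 - (-0.000017)×(2.706527 - 2.706789)/(-0.000017 - 0.004692)
       = 2.706528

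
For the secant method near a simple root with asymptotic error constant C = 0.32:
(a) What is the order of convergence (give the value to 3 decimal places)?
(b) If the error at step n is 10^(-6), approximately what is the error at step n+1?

(a) Secant method has superlinear convergence with order φ = (1+√5)/2 ≈ 1.618.
    This means |e_{n+1}| ≈ C|e_n|^1.618.

(b) With |e_n| = 10^(-6) and C = 0.32:
    |e_{n+1}| ≈ 0.32 × (10^(-6))^1.618 = 0.32 × 10^(-9.71)

(a) ≈ 1.618 (golden ratio); (b) |e_{n+1}| ≈ 6.265e-11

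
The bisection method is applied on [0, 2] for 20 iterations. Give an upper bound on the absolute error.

Bisection error bound: |error| ≤ (b-a)/2^n
|error| ≤ (2 - 0)/2^20 = 2/2^20
|error| ≤ 0.0000019073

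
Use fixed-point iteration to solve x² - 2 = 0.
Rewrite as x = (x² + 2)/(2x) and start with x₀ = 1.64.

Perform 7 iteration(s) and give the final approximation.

Equation: x² - 2 = 0
Fixed-point form: x = (x² + 2)/(2x)
x₀ = 1.64

x_1 = g(1.640000) = 1.429756
x_2 = g(1.429756) = 1.414298
x_3 = g(1.414298) = 1.414214
x_4 = g(1.414214) = 1.414214
x_5 = g(1.414214) = 1.414214
x_6 = g(1.414214) = 1.414214
x_7 = g(1.414214) = 1.414214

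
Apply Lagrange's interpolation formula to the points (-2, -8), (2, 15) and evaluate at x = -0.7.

Lagrange interpolation formula:
P(x) = Σ yᵢ × Lᵢ(x)
where Lᵢ(x) = Π_{j≠i} (x - xⱼ)/(xᵢ - xⱼ)

L_0(-0.7) = (-0.7 - 2)/(-2 - 2) = 0.675000
L_1(-0.7) = (-0.7 - (-2))/(2 - (-2)) = 0.325000

P(-0.7) = (-8)×L_0(-0.7) + 15×L_1(-0.7)
P(-0.7) = -0.525000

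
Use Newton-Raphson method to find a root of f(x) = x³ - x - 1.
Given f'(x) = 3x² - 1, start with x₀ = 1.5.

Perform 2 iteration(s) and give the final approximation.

f(x) = x³ - x - 1
f'(x) = 3x² - 1
x₀ = 1.5

Newton-Raphson formula: x_{n+1} = x_n - f(x_n)/f'(x_n)

Iteration 1:
  f(1.500000) = 0.875000
  f'(1.500000) = 5.750000
  x_1 = 1.500000 - 0.875000/5.750000 = 1.347826
Iteration 2:
  f(1.347826) = 0.100682
  f'(1.347826) = 4.449905
  x_2 = 1.347826 - 0.100682/4.449905 = 1.325200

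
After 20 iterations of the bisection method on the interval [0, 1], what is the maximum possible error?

Bisection error bound: |error| ≤ (b-a)/2^n
|error| ≤ (1 - 0)/2^20 = 1/2^20
|error| ≤ 0.0000009537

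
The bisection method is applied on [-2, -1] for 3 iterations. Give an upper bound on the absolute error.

Bisection error bound: |error| ≤ (b-a)/2^n
|error| ≤ (-1 - (-2))/2^3 = 1/2^3
|error| ≤ 0.1250000000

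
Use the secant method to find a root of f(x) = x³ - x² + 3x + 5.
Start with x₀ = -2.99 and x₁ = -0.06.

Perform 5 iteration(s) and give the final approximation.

f(x) = x³ - x² + 3x + 5
x₀ = -2.99, x₁ = -0.06

Secant formula: x_{n+1} = x_n - f(x_n)(x_n - x_{n-1})/(f(x_n) - f(x_{n-1}))

Iteration 1:
  f(-2.990000) = -39.640999
  f(-0.060000) = 4.816184
  x_2 = -0.060000 - 4.816184×(-0.060000 - (-2.990000))/(4.816184 - (-39.640999))
       = -0.377416
Iteration 2:
  f(-0.060000) = 4.816184
  f(-0.377416) = 3.671549
  x_3 = -0.377416 - 3.671549×(-0.377416 - (-0.060000))/(3.671549 - 4.816184)
       = -1.395564
Iteration 3:
  f(-0.377416) = 3.671549
  f(-1.395564) = -3.852295
  x_4 = -1.395564 - (-3.852295)×(-1.395564 - (-0.377416))/(-3.852295 - 3.671549)
       = -0.874261
Iteration 4:
  f(-1.395564) = -3.852295
  f(-0.874261) = 0.944661
  x_5 = -0.874261 - 0.944661×(-0.874261 - (-1.395564))/(0.944661 - (-3.852295))
       = -0.976921
Iteration 5:
  f(-0.874261) = 0.944661
  f(-0.976921) = 0.182516
  x_6 = -0.976921 - 0.182516×(-0.976921 - (-0.874261))/(0.182516 - 0.944661)
       = -1.001505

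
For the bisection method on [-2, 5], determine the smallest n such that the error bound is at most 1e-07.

We need (b-a)/2^n ≤ 1e-07
(5 - (-2))/2^n ≤ 1e-07
7/2^n ≤ 1e-07
2^n ≥ 70000000
n ≥ log₂(70000000) = 26.06
n ≥ 27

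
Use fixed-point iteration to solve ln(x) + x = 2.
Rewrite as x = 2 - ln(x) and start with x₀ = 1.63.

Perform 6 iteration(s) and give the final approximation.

Equation: ln(x) + x = 2
Fixed-point form: x = 2 - ln(x)
x₀ = 1.63

x_1 = g(1.630000) = 1.511420
x_2 = g(1.511420) = 1.586950
x_3 = g(1.586950) = 1.538186
x_4 = g(1.538186) = 1.569396
x_5 = g(1.569396) = 1.549309
x_6 = g(1.549309) = 1.562191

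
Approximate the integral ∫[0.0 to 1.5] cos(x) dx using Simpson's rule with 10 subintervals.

f(x) = cos(x)
a = 0.0, b = 1.5, n = 10
h = (b - a)/n = 0.150000

Simpson's rule: (h/3)[f(x₀) + 4f(x₁) + 2f(x₂) + ... + f(xₙ)]

x_0 = 0.0000, f(x_0) = 1.000000, coefficient = 1
x_1 = 0.1500, f(x_1) = 0.988771, coefficient = 4
x_2 = 0.3000, f(x_2) = 0.955336, coefficient = 2
x_3 = 0.4500, f(x_3) = 0.900447, coefficient = 4
x_4 = 0.6000, f(x_4) = 0.825336, coefficient = 2
x_5 = 0.7500, f(x_5) = 0.731689, coefficient = 4
x_6 = 0.9000, f(x_6) = 0.621610, coefficient = 2
x_7 = 1.0500, f(x_7) = 0.497571, coefficient = 4
x_8 = 1.2000, f(x_8) = 0.362358, coefficient = 2
x_9 = 1.3500, f(x_9) = 0.219007, coefficient = 4
x_10 = 1.5000, f(x_10) = 0.070737, coefficient = 1

I ≈ (0.150000/3) × 19.949956 = 0.997498
Exact value: 0.997495
Error: 0.000003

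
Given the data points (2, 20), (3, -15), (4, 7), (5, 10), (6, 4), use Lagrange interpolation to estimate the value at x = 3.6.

Lagrange interpolation formula:
P(x) = Σ yᵢ × Lᵢ(x)
where Lᵢ(x) = Π_{j≠i} (x - xⱼ)/(xᵢ - xⱼ)

L_0(3.6) = (3.6 - 3)/(2 - 3) × (3.6 - 4)/(2 - 4) × (3.6 - 5)/(2 - 5) × (3.6 - 6)/(2 - 6) = -0.033600
L_1(3.6) = (3.6 - 2)/(3 - 2) × (3.6 - 4)/(3 - 4) × (3.6 - 5)/(3 - 5) × (3.6 - 6)/(3 - 6) = 0.358400
L_2(3.6) = (3.6 - 2)/(4 - 2) × (3.6 - 3)/(4 - 3) × (3.6 - 5)/(4 - 5) × (3.6 - 6)/(4 - 6) = 0.806400
L_3(3.6) = (3.6 - 2)/(5 - 2) × (3.6 - 3)/(5 - 3) × (3.6 - 4)/(5 - 4) × (3.6 - 6)/(5 - 6) = -0.153600
L_4(3.6) = (3.6 - 2)/(6 - 2) × (3.6 - 3)/(6 - 3) × (3.6 - 4)/(6 - 4) × (3.6 - 5)/(6 - 5) = 0.022400

P(3.6) = 20×L_0(3.6) + (-15)×L_1(3.6) + 7×L_2(3.6) + 10×L_3(3.6) + 4×L_4(3.6)
P(3.6) = -1.849600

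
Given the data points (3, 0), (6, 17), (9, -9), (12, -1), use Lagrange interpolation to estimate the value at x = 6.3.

Lagrange interpolation formula:
P(x) = Σ yᵢ × Lᵢ(x)
where Lᵢ(x) = Π_{j≠i} (x - xⱼ)/(xᵢ - xⱼ)

L_0(6.3) = (6.3 - 6)/(3 - 6) × (6.3 - 9)/(3 - 9) × (6.3 - 12)/(3 - 12) = -0.028500
L_1(6.3) = (6.3 - 3)/(6 - 3) × (6.3 - 9)/(6 - 9) × (6.3 - 12)/(6 - 12) = 0.940500
L_2(6.3) = (6.3 - 3)/(9 - 3) × (6.3 - 6)/(9 - 6) × (6.3 - 12)/(9 - 12) = 0.104500
L_3(6.3) = (6.3 - 3)/(12 - 3) × (6.3 - 6)/(12 - 6) × (6.3 - 9)/(12 - 9) = -0.016500

P(6.3) = 0×L_0(6.3) + 17×L_1(6.3) + (-9)×L_2(6.3) + (-1)×L_3(6.3)
P(6.3) = 15.064500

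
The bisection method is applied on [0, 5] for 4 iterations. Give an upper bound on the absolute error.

Bisection error bound: |error| ≤ (b-a)/2^n
|error| ≤ (5 - 0)/2^4 = 5/2^4
|error| ≤ 0.3125000000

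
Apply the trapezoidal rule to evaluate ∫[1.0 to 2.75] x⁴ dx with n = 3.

f(x) = x⁴
a = 1.0, b = 2.75, n = 3
h = (b - a)/n = 0.583333

Trapezoidal rule: (h/2)[f(x₀) + 2f(x₁) + 2f(x₂) + ... + f(xₙ)]

x_0 = 1.0000, f(x_0) = 1.000000, coefficient = 1
x_1 = 1.5833, f(x_1) = 6.284770, coefficient = 2
x_2 = 2.1667, f(x_2) = 22.037809, coefficient = 2
x_3 = 2.7500, f(x_3) = 57.191406, coefficient = 1

I ≈ (0.583333/2) × 114.836564 = 33.493998
Exact value: 31.255273
Error: 2.238725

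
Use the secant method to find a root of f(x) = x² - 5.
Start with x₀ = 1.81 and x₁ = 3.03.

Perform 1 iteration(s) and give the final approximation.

f(x) = x² - 5
x₀ = 1.81, x₁ = 3.03

Secant formula: x_{n+1} = x_n - f(x_n)(x_n - x_{n-1})/(f(x_n) - f(x_{n-1}))

Iteration 1:
  f(1.810000) = -1.723900
  f(3.030000) = 4.180900
  x_2 = 3.030000 - 4.180900×(3.030000 - 1.810000)/(4.180900 - (-1.723900))
       = 2.166178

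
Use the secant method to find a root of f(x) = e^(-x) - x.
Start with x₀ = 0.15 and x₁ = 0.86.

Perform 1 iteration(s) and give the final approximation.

f(x) = e^(-x) - x
x₀ = 0.15, x₁ = 0.86

Secant formula: x_{n+1} = x_n - f(x_n)(x_n - x_{n-1})/(f(x_n) - f(x_{n-1}))

Iteration 1:
  f(0.150000) = 0.710708
  f(0.860000) = -0.436838
  x_2 = 0.860000 - (-0.436838)×(0.860000 - 0.150000)/(-0.436838 - 0.710708)
       = 0.589723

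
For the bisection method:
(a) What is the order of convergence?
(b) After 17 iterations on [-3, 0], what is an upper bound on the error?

(a) Bisection has linear (order 1) convergence; the error is halved each step.

(b) Error bound = (b-a)/2^n = (0 - (-3))/2^{17}
    = 3/2^{17}

(a) 1 (linear); (b) error ≤ 2.29e-05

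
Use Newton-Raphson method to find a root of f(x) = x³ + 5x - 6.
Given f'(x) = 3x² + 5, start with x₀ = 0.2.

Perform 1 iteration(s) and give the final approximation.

f(x) = x³ + 5x - 6
f'(x) = 3x² + 5
x₀ = 0.2

Newton-Raphson formula: x_{n+1} = x_n - f(x_n)/f'(x_n)

Iteration 1:
  f(0.200000) = -4.992000
  f'(0.200000) = 5.120000
  x_1 = 0.200000 - (-4.992000)/5.120000 = 1.175000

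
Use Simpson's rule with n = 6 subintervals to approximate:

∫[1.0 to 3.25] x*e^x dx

f(x) = x*e^x
a = 1.0, b = 3.25, n = 6
h = (b - a)/n = 0.375000

Simpson's rule: (h/3)[f(x₀) + 4f(x₁) + 2f(x₂) + ... + f(xₙ)]

x_0 = 1.0000, f(x_0) = 2.718282, coefficient = 1
x_1 = 1.3750, f(x_1) = 5.438230, coefficient = 4
x_2 = 1.7500, f(x_2) = 10.070555, coefficient = 2
x_3 = 2.1250, f(x_3) = 17.792407, coefficient = 4
x_4 = 2.5000, f(x_4) = 30.456235, coefficient = 2
x_5 = 2.8750, f(x_5) = 50.960594, coefficient = 4
x_6 = 3.2500, f(x_6) = 83.818605, coefficient = 1

I ≈ (0.375000/3) × 464.355394 = 58.044424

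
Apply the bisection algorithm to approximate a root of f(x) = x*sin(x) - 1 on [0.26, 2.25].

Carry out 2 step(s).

f(x) = x*sin(x) - 1
Initial interval: [0.26, 2.25]

Iteration 1:
  c_1 = (0.260000 + 2.250000)/2 = 1.255000
  f(c_1) = f(1.255000) = 0.192939
  f(a) × f(c) < 0, new interval: [0.260000, 1.255000]
Iteration 2:
  c_2 = (0.260000 + 1.255000)/2 = 0.757500
  f(c_2) = f(0.757500) = -0.479516
  f(a) × f(c) ≥ 0, new interval: [0.757500, 1.255000]

After 2 iteration(s), the approximation is c_2 = 0.757500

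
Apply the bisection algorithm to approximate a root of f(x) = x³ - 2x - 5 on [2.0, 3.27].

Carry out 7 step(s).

f(x) = x³ - 2x - 5
Initial interval: [2.0, 3.27]

Iteration 1:
  c_1 = (2.000000 + 3.270000)/2 = 2.635000
  f(c_1) = f(2.635000) = 8.025398
  f(a) × f(c) < 0, new interval: [2.000000, 2.635000]
Iteration 2:
  c_2 = (2.000000 + 2.635000)/2 = 2.317500
  f(c_2) = f(2.317500) = 2.811843
  f(a) × f(c) < 0, new interval: [2.000000, 2.317500]
Iteration 3:
  c_3 = (2.000000 + 2.317500)/2 = 2.158750
  f(c_3) = f(2.158750) = 0.742710
  f(a) × f(c) < 0, new interval: [2.000000, 2.158750]
Iteration 4:
  c_4 = (2.000000 + 2.158750)/2 = 2.079375
  f(c_4) = f(2.079375) = -0.167948
  f(a) × f(c) ≥ 0, new interval: [2.079375, 2.158750]
Iteration 5:
  c_5 = (2.079375 + 2.158750)/2 = 2.119063
  f(c_5) = f(2.119063) = 0.277368
  f(a) × f(c) < 0, new interval: [2.079375, 2.119063]
Iteration 6:
  c_6 = (2.079375 + 2.119063)/2 = 2.099219
  f(c_6) = f(2.099219) = 0.052230
  f(a) × f(c) < 0, new interval: [2.079375, 2.099219]
Iteration 7:
  c_7 = (2.079375 + 2.099219)/2 = 2.089297
  f(c_7) = f(2.089297) = -0.058476
  f(a) × f(c) ≥ 0, new interval: [2.089297, 2.099219]

After 7 iteration(s), the approximation is c_7 = 2.089297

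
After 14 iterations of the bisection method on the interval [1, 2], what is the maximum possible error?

Bisection error bound: |error| ≤ (b-a)/2^n
|error| ≤ (2 - 1)/2^14 = 1/2^14
|error| ≤ 0.0000610352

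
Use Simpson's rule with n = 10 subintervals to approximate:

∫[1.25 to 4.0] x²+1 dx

f(x) = x²+1
a = 1.25, b = 4.0, n = 10
h = (b - a)/n = 0.275000

Simpson's rule: (h/3)[f(x₀) + 4f(x₁) + 2f(x₂) + ... + f(xₙ)]

x_0 = 1.2500, f(x_0) = 2.562500, coefficient = 1
x_1 = 1.5250, f(x_1) = 3.325625, coefficient = 4
x_2 = 1.8000, f(x_2) = 4.240000, coefficient = 2
x_3 = 2.0750, f(x_3) = 5.305625, coefficient = 4
x_4 = 2.3500, f(x_4) = 6.522500, coefficient = 2
x_5 = 2.6250, f(x_5) = 7.890625, coefficient = 4
x_6 = 2.9000, f(x_6) = 9.410000, coefficient = 2
x_7 = 3.1750, f(x_7) = 11.080625, coefficient = 4
x_8 = 3.4500, f(x_8) = 12.902500, coefficient = 2
x_9 = 3.7250, f(x_9) = 14.875625, coefficient = 4
x_10 = 4.0000, f(x_10) = 17.000000, coefficient = 1

I ≈ (0.275000/3) × 255.625000 = 23.432292
Exact value: 23.432292
Error: 0.000000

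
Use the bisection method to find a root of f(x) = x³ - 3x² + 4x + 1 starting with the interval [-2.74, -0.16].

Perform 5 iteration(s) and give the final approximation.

f(x) = x³ - 3x² + 4x + 1
Initial interval: [-2.74, -0.16]

Iteration 1:
  c_1 = (-2.740000 + (-0.160000))/2 = -1.450000
  f(c_1) = f(-1.450000) = -14.156125
  f(a) × f(c) ≥ 0, new interval: [-1.450000, -0.160000]
Iteration 2:
  c_2 = (-1.450000 + (-0.160000))/2 = -0.805000
  f(c_2) = f(-0.805000) = -4.685735
  f(a) × f(c) ≥ 0, new interval: [-0.805000, -0.160000]
Iteration 3:
  c_3 = (-0.805000 + (-0.160000))/2 = -0.482500
  f(c_3) = f(-0.482500) = -1.740748
  f(a) × f(c) ≥ 0, new interval: [-0.482500, -0.160000]
Iteration 4:
  c_4 = (-0.482500 + (-0.160000))/2 = -0.321250
  f(c_4) = f(-0.321250) = -0.627758
  f(a) × f(c) ≥ 0, new interval: [-0.321250, -0.160000]
Iteration 5:
  c_5 = (-0.321250 + (-0.160000))/2 = -0.240625
  f(c_5) = f(-0.240625) = -0.150133
  f(a) × f(c) ≥ 0, new interval: [-0.240625, -0.160000]

After 5 iteration(s), the approximation is c_5 = -0.240625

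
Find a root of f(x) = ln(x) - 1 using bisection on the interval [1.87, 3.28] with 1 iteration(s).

f(x) = ln(x) - 1
Initial interval: [1.87, 3.28]

Iteration 1:
  c_1 = (1.870000 + 3.280000)/2 = 2.575000
  f(c_1) = f(2.575000) = -0.054150
  f(a) × f(c) ≥ 0, new interval: [2.575000, 3.280000]

After 1 iteration(s), the approximation is c_1 = 2.575000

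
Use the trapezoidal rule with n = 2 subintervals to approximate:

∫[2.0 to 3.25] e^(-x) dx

f(x) = e^(-x)
a = 2.0, b = 3.25, n = 2
h = (b - a)/n = 0.625000

Trapezoidal rule: (h/2)[f(x₀) + 2f(x₁) + 2f(x₂) + ... + f(xₙ)]

x_0 = 2.0000, f(x_0) = 0.135335, coefficient = 1
x_1 = 2.6250, f(x_1) = 0.072440, coefficient = 2
x_2 = 3.2500, f(x_2) = 0.038774, coefficient = 1

I ≈ (0.625000/2) × 0.318989 = 0.099684
Exact value: 0.096561
Error: 0.003123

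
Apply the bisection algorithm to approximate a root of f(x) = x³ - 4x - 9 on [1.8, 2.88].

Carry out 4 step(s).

f(x) = x³ - 4x - 9
Initial interval: [1.8, 2.88]

Iteration 1:
  c_1 = (1.800000 + 2.880000)/2 = 2.340000
  f(c_1) = f(2.340000) = -5.547096
  f(a) × f(c) ≥ 0, new interval: [2.340000, 2.880000]
Iteration 2:
  c_2 = (2.340000 + 2.880000)/2 = 2.610000
  f(c_2) = f(2.610000) = -1.660419
  f(a) × f(c) ≥ 0, new interval: [2.610000, 2.880000]
Iteration 3:
  c_3 = (2.610000 + 2.880000)/2 = 2.745000
  f(c_3) = f(2.745000) = 0.703644
  f(a) × f(c) < 0, new interval: [2.610000, 2.745000]
Iteration 4:
  c_4 = (2.610000 + 2.745000)/2 = 2.677500
  f(c_4) = f(2.677500) = -0.514986
  f(a) × f(c) ≥ 0, new interval: [2.677500, 2.745000]

After 4 iteration(s), the approximation is c_4 = 2.677500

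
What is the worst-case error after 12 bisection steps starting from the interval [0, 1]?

Bisection error bound: |error| ≤ (b-a)/2^n
|error| ≤ (1 - 0)/2^12 = 1/2^12
|error| ≤ 0.0002441406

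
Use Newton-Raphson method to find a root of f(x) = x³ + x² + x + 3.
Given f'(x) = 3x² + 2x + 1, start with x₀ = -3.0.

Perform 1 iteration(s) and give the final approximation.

f(x) = x³ + x² + x + 3
f'(x) = 3x² + 2x + 1
x₀ = -3.0

Newton-Raphson formula: x_{n+1} = x_n - f(x_n)/f'(x_n)

Iteration 1:
  f(-3.000000) = -18.000000
  f'(-3.000000) = 22.000000
  x_1 = -3.000000 - (-18.000000)/22.000000 = -2.181818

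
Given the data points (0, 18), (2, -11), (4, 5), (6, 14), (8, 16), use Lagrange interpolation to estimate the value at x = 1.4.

Lagrange interpolation formula:
P(x) = Σ yᵢ × Lᵢ(x)
where Lᵢ(x) = Π_{j≠i} (x - xⱼ)/(xᵢ - xⱼ)

L_0(1.4) = (1.4 - 2)/(0 - 2) × (1.4 - 4)/(0 - 4) × (1.4 - 6)/(0 - 6) × (1.4 - 8)/(0 - 8) = 0.123338
L_1(1.4) = (1.4 - 0)/(2 - 0) × (1.4 - 4)/(2 - 4) × (1.4 - 6)/(2 - 6) × (1.4 - 8)/(2 - 8) = 1.151150
L_2(1.4) = (1.4 - 0)/(4 - 0) × (1.4 - 2)/(4 - 2) × (1.4 - 6)/(4 - 6) × (1.4 - 8)/(4 - 8) = -0.398475
L_3(1.4) = (1.4 - 0)/(6 - 0) × (1.4 - 2)/(6 - 2) × (1.4 - 4)/(6 - 4) × (1.4 - 8)/(6 - 8) = 0.150150
L_4(1.4) = (1.4 - 0)/(8 - 0) × (1.4 - 2)/(8 - 2) × (1.4 - 4)/(8 - 4) × (1.4 - 6)/(8 - 6) = -0.026163

P(1.4) = 18×L_0(1.4) + (-11)×L_1(1.4) + 5×L_2(1.4) + 14×L_3(1.4) + 16×L_4(1.4)
P(1.4) = -10.751450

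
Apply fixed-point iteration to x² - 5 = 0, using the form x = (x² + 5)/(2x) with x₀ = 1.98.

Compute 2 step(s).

Equation: x² - 5 = 0
Fixed-point form: x = (x² + 5)/(2x)
x₀ = 1.98

x_1 = g(1.980000) = 2.252626
x_2 = g(2.252626) = 2.236129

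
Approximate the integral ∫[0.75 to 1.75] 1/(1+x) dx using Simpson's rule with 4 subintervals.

f(x) = 1/(1+x)
a = 0.75, b = 1.75, n = 4
h = (b - a)/n = 0.250000

Simpson's rule: (h/3)[f(x₀) + 4f(x₁) + 2f(x₂) + ... + f(xₙ)]

x_0 = 0.7500, f(x_0) = 0.571429, coefficient = 1
x_1 = 1.0000, f(x_1) = 0.500000, coefficient = 4
x_2 = 1.2500, f(x_2) = 0.444444, coefficient = 2
x_3 = 1.5000, f(x_3) = 0.400000, coefficient = 4
x_4 = 1.7500, f(x_4) = 0.363636, coefficient = 1

I ≈ (0.250000/3) × 5.423954 = 0.451996
Exact value: 0.451985
Error: 0.000011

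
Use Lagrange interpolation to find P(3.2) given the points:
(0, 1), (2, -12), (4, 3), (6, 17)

Lagrange interpolation formula:
P(x) = Σ yᵢ × Lᵢ(x)
where Lᵢ(x) = Π_{j≠i} (x - xⱼ)/(xᵢ - xⱼ)

L_0(3.2) = (3.2 - 2)/(0 - 2) × (3.2 - 4)/(0 - 4) × (3.2 - 6)/(0 - 6) = -0.056000
L_1(3.2) = (3.2 - 0)/(2 - 0) × (3.2 - 4)/(2 - 4) × (3.2 - 6)/(2 - 6) = 0.448000
L_2(3.2) = (3.2 - 0)/(4 - 0) × (3.2 - 2)/(4 - 2) × (3.2 - 6)/(4 - 6) = 0.672000
L_3(3.2) = (3.2 - 0)/(6 - 0) × (3.2 - 2)/(6 - 2) × (3.2 - 4)/(6 - 4) = -0.064000

P(3.2) = 1×L_0(3.2) + (-12)×L_1(3.2) + 3×L_2(3.2) + 17×L_3(3.2)
P(3.2) = -4.504000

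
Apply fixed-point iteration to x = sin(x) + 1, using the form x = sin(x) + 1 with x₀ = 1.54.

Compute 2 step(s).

Equation: x = sin(x) + 1
Fixed-point form: x = sin(x) + 1
x₀ = 1.54

x_1 = g(1.540000) = 1.999526
x_2 = g(1.999526) = 1.909495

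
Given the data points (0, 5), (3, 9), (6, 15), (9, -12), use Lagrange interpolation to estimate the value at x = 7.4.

Lagrange interpolation formula:
P(x) = Σ yᵢ × Lᵢ(x)
where Lᵢ(x) = Π_{j≠i} (x - xⱼ)/(xᵢ - xⱼ)

L_0(7.4) = (7.4 - 3)/(0 - 3) × (7.4 - 6)/(0 - 6) × (7.4 - 9)/(0 - 9) = 0.060840
L_1(7.4) = (7.4 - 0)/(3 - 0) × (7.4 - 6)/(3 - 6) × (7.4 - 9)/(3 - 9) = -0.306963
L_2(7.4) = (7.4 - 0)/(6 - 0) × (7.4 - 3)/(6 - 3) × (7.4 - 9)/(6 - 9) = 0.964741
L_3(7.4) = (7.4 - 0)/(9 - 0) × (7.4 - 3)/(9 - 3) × (7.4 - 6)/(9 - 6) = 0.281383

P(7.4) = 5×L_0(7.4) + 9×L_1(7.4) + 15×L_2(7.4) + (-12)×L_3(7.4)
P(7.4) = 8.636049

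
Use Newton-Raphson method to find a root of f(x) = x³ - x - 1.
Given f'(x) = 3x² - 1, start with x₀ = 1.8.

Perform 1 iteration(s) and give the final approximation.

f(x) = x³ - x - 1
f'(x) = 3x² - 1
x₀ = 1.8

Newton-Raphson formula: x_{n+1} = x_n - f(x_n)/f'(x_n)

Iteration 1:
  f(1.800000) = 3.032000
  f'(1.800000) = 8.720000
  x_1 = 1.800000 - 3.032000/8.720000 = 1.452294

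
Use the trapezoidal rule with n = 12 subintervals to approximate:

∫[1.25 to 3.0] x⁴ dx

f(x) = x⁴
a = 1.25, b = 3.0, n = 12
h = (b - a)/n = 0.145833

Trapezoidal rule: (h/2)[f(x₀) + 2f(x₁) + 2f(x₂) + ... + f(xₙ)]

x_0 = 1.2500, f(x_0) = 2.441406, coefficient = 1
x_1 = 1.3958, f(x_1) = 3.796070, coefficient = 2
x_2 = 1.5417, f(x_2) = 5.648875, coefficient = 2
x_3 = 1.6875, f(x_3) = 8.109146, coefficient = 2
x_4 = 1.8333, f(x_4) = 11.297068, coefficient = 2
x_5 = 1.9792, f(x_5) = 15.343678, coefficient = 2
x_6 = 2.1250, f(x_6) = 20.390869, coefficient = 2
x_7 = 2.2708, f(x_7) = 26.591390, coefficient = 2
x_8 = 2.4167, f(x_8) = 34.108845, coefficient = 2
x_9 = 2.5625, f(x_9) = 43.117691, coefficient = 2
x_10 = 2.7083, f(x_10) = 53.803244, coefficient = 2
x_11 = 2.8542, f(x_11) = 66.361672, coefficient = 2
x_12 = 3.0000, f(x_12) = 81.000000, coefficient = 1

I ≈ (0.145833/2) × 660.578501 = 48.167182
Exact value: 47.989648
Error: 0.177534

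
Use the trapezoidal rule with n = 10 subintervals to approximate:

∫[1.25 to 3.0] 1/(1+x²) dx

f(x) = 1/(1+x²)
a = 1.25, b = 3.0, n = 10
h = (b - a)/n = 0.175000

Trapezoidal rule: (h/2)[f(x₀) + 2f(x₁) + 2f(x₂) + ... + f(xₙ)]

x_0 = 1.2500, f(x_0) = 0.390244, coefficient = 1
x_1 = 1.4250, f(x_1) = 0.329965, coefficient = 2
x_2 = 1.6000, f(x_2) = 0.280899, coefficient = 2
x_3 = 1.7750, f(x_3) = 0.240928, coefficient = 2
x_4 = 1.9500, f(x_4) = 0.208225, coefficient = 2
x_5 = 2.1250, f(x_5) = 0.181303, coefficient = 2
x_6 = 2.3000, f(x_6) = 0.158983, coefficient = 2
x_7 = 2.4750, f(x_7) = 0.140339, coefficient = 2
x_8 = 2.6500, f(x_8) = 0.124649, coefficient = 2
x_9 = 2.8250, f(x_9) = 0.111351, coefficient = 2
x_10 = 3.0000, f(x_10) = 0.100000, coefficient = 1

I ≈ (0.175000/2) × 4.043525 = 0.353808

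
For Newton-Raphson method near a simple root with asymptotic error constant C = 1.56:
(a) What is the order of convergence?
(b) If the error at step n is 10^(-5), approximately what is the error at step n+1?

(a) Newton-Raphson has quadratic (order 2) convergence near simple roots.
    This means |e_{n+1}| ≈ C|e_n|².

(b) With |e_n| = 10^(-5) and C = 1.56:
    |e_{n+1}| ≈ 1.56 × (10^(-5))² = 1.56 × 10^(-10)

(a) 2 (quadratic); (b) |e_{n+1}| ≈ 1.560e-10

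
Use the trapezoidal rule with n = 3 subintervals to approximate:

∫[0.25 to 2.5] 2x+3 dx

f(x) = 2x+3
a = 0.25, b = 2.5, n = 3
h = (b - a)/n = 0.750000

Trapezoidal rule: (h/2)[f(x₀) + 2f(x₁) + 2f(x₂) + ... + f(xₙ)]

x_0 = 0.2500, f(x_0) = 3.500000, coefficient = 1
x_1 = 1.0000, f(x_1) = 5.000000, coefficient = 2
x_2 = 1.7500, f(x_2) = 6.500000, coefficient = 2
x_3 = 2.5000, f(x_3) = 8.000000, coefficient = 1

I ≈ (0.750000/2) × 34.500000 = 12.937500
Exact value: 12.937500
Error: 0.000000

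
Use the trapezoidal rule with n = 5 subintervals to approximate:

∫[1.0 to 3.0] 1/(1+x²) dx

f(x) = 1/(1+x²)
a = 1.0, b = 3.0, n = 5
h = (b - a)/n = 0.400000

Trapezoidal rule: (h/2)[f(x₀) + 2f(x₁) + 2f(x₂) + ... + f(xₙ)]

x_0 = 1.0000, f(x_0) = 0.500000, coefficient = 1
x_1 = 1.4000, f(x_1) = 0.337838, coefficient = 2
x_2 = 1.8000, f(x_2) = 0.235849, coefficient = 2
x_3 = 2.2000, f(x_3) = 0.171233, coefficient = 2
x_4 = 2.6000, f(x_4) = 0.128866, coefficient = 2
x_5 = 3.0000, f(x_5) = 0.100000, coefficient = 1

I ≈ (0.400000/2) × 2.347572 = 0.469514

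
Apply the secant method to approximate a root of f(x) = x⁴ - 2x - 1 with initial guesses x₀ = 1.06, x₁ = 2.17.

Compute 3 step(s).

f(x) = x⁴ - 2x - 1
x₀ = 1.06, x₁ = 2.17

Secant formula: x_{n+1} = x_n - f(x_n)(x_n - x_{n-1})/(f(x_n) - f(x_{n-1}))

Iteration 1:
  f(1.060000) = -1.857523
  f(2.170000) = 16.833739
  x_2 = 2.170000 - 16.833739×(2.170000 - 1.060000)/(16.833739 - (-1.857523))
       = 1.170311
Iteration 2:
  f(2.170000) = 16.833739
  f(1.170311) = -1.464742
  x_3 = 1.170311 - (-1.464742)×(1.170311 - 2.170000)/(-1.464742 - 16.833739)
       = 1.250333
Iteration 3:
  f(1.170311) = -1.464742
  f(1.250333) = -1.056656
  x_4 = 1.250333 - (-1.056656)×(1.250333 - 1.170311)/(-1.056656 - (-1.464742))
       = 1.457535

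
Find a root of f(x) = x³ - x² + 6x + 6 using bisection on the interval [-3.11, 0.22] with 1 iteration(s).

f(x) = x³ - x² + 6x + 6
Initial interval: [-3.11, 0.22]

Iteration 1:
  c_1 = (-3.110000 + 0.220000)/2 = -1.445000
  f(c_1) = f(-1.445000) = -7.775221
  f(a) × f(c) ≥ 0, new interval: [-1.445000, 0.220000]

After 1 iteration(s), the approximation is c_1 = -1.445000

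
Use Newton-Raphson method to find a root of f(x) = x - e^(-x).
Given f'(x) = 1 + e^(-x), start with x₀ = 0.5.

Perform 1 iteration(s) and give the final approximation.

f(x) = x - e^(-x)
f'(x) = 1 + e^(-x)
x₀ = 0.5

Newton-Raphson formula: x_{n+1} = x_n - f(x_n)/f'(x_n)

Iteration 1:
  f(0.500000) = -0.106531
  f'(0.500000) = 1.606531
  x_1 = 0.500000 - (-0.106531)/1.606531 = 0.566311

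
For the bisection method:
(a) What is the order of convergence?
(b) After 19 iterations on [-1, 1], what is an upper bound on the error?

(a) Bisection has linear (order 1) convergence; the error is halved each step.

(b) Error bound = (b-a)/2^n = (1 - (-1))/2^{19}
    = 2/2^{19}

(a) 1 (linear); (b) error ≤ 3.81e-06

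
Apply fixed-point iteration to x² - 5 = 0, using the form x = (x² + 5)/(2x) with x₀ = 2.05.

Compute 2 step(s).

Equation: x² - 5 = 0
Fixed-point form: x = (x² + 5)/(2x)
x₀ = 2.05

x_1 = g(2.050000) = 2.244512
x_2 = g(2.244512) = 2.236084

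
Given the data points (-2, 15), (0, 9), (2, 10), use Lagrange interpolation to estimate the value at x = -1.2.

Lagrange interpolation formula:
P(x) = Σ yᵢ × Lᵢ(x)
where Lᵢ(x) = Π_{j≠i} (x - xⱼ)/(xᵢ - xⱼ)

L_0(-1.2) = (-1.2 - 0)/(-2 - 0) × (-1.2 - 2)/(-2 - 2) = 0.480000
L_1(-1.2) = (-1.2 - (-2))/(0 - (-2)) × (-1.2 - 2)/(0 - 2) = 0.640000
L_2(-1.2) = (-1.2 - (-2))/(2 - (-2)) × (-1.2 - 0)/(2 - 0) = -0.120000

P(-1.2) = 15×L_0(-1.2) + 9×L_1(-1.2) + 10×L_2(-1.2)
P(-1.2) = 11.760000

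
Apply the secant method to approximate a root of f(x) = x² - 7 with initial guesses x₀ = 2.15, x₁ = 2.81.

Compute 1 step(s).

f(x) = x² - 7
x₀ = 2.15, x₁ = 2.81

Secant formula: x_{n+1} = x_n - f(x_n)(x_n - x_{n-1})/(f(x_n) - f(x_{n-1}))

Iteration 1:
  f(2.150000) = -2.377500
  f(2.810000) = 0.896100
  x_2 = 2.810000 - 0.896100×(2.810000 - 2.150000)/(0.896100 - (-2.377500))
       = 2.629335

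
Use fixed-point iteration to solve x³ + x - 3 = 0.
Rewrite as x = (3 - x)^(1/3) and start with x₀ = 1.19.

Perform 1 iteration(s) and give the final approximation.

Equation: x³ + x - 3 = 0
Fixed-point form: x = (3 - x)^(1/3)
x₀ = 1.19

x_1 = g(1.190000) = 1.218689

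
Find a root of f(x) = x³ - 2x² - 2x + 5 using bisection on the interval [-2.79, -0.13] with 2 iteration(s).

f(x) = x³ - 2x² - 2x + 5
Initial interval: [-2.79, -0.13]

Iteration 1:
  c_1 = (-2.790000 + (-0.130000))/2 = -1.460000
  f(c_1) = f(-1.460000) = 0.544664
  f(a) × f(c) < 0, new interval: [-2.790000, -1.460000]
Iteration 2:
  c_2 = (-2.790000 + (-1.460000))/2 = -2.125000
  f(c_2) = f(-2.125000) = -9.376953
  f(a) × f(c) ≥ 0, new interval: [-2.125000, -1.460000]

After 2 iteration(s), the approximation is c_2 = -2.125000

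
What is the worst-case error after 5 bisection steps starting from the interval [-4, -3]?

Bisection error bound: |error| ≤ (b-a)/2^n
|error| ≤ (-3 - (-4))/2^5 = 1/2^5
|error| ≤ 0.0312500000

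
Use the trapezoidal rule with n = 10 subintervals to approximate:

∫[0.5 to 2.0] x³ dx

f(x) = x³
a = 0.5, b = 2.0, n = 10
h = (b - a)/n = 0.150000

Trapezoidal rule: (h/2)[f(x₀) + 2f(x₁) + 2f(x₂) + ... + f(xₙ)]

x_0 = 0.5000, f(x_0) = 0.125000, coefficient = 1
x_1 = 0.6500, f(x_1) = 0.274625, coefficient = 2
x_2 = 0.8000, f(x_2) = 0.512000, coefficient = 2
x_3 = 0.9500, f(x_3) = 0.857375, coefficient = 2
x_4 = 1.1000, f(x_4) = 1.331000, coefficient = 2
x_5 = 1.2500, f(x_5) = 1.953125, coefficient = 2
x_6 = 1.4000, f(x_6) = 2.744000, coefficient = 2
x_7 = 1.5500, f(x_7) = 3.723875, coefficient = 2
x_8 = 1.7000, f(x_8) = 4.913000, coefficient = 2
x_9 = 1.8500, f(x_9) = 6.331625, coefficient = 2
x_10 = 2.0000, f(x_10) = 8.000000, coefficient = 1

I ≈ (0.150000/2) × 53.406250 = 4.005469
Exact value: 3.984375
Error: 0.021094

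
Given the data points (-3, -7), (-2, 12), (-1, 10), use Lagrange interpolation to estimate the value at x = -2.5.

Lagrange interpolation formula:
P(x) = Σ yᵢ × Lᵢ(x)
where Lᵢ(x) = Π_{j≠i} (x - xⱼ)/(xᵢ - xⱼ)

L_0(-2.5) = (-2.5 - (-2))/(-3 - (-2)) × (-2.5 - (-1))/(-3 - (-1)) = 0.375000
L_1(-2.5) = (-2.5 - (-3))/(-2 - (-3)) × (-2.5 - (-1))/(-2 - (-1)) = 0.750000
L_2(-2.5) = (-2.5 - (-3))/(-1 - (-3)) × (-2.5 - (-2))/(-1 - (-2)) = -0.125000

P(-2.5) = (-7)×L_0(-2.5) + 12×L_1(-2.5) + 10×L_2(-2.5)
P(-2.5) = 5.125000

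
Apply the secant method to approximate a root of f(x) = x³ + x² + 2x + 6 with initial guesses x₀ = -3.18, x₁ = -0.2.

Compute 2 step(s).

f(x) = x³ + x² + 2x + 6
x₀ = -3.18, x₁ = -0.2

Secant formula: x_{n+1} = x_n - f(x_n)(x_n - x_{n-1})/(f(x_n) - f(x_{n-1}))

Iteration 1:
  f(-3.180000) = -22.405032
  f(-0.200000) = 5.632000
  x_2 = -0.200000 - 5.632000×(-0.200000 - (-3.180000))/(5.632000 - (-22.405032))
       = -0.798614
Iteration 2:
  f(-0.200000) = 5.632000
  f(-0.798614) = 4.531213
  x_3 = -0.798614 - 4.531213×(-0.798614 - (-0.200000))/(4.531213 - 5.632000)
       = -3.262712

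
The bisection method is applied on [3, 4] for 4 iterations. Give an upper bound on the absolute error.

Bisection error bound: |error| ≤ (b-a)/2^n
|error| ≤ (4 - 3)/2^4 = 1/2^4
|error| ≤ 0.0625000000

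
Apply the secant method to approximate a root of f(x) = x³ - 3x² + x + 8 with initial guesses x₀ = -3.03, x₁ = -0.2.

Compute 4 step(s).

f(x) = x³ - 3x² + x + 8
x₀ = -3.03, x₁ = -0.2

Secant formula: x_{n+1} = x_n - f(x_n)(x_n - x_{n-1})/(f(x_n) - f(x_{n-1}))

Iteration 1:
  f(-3.030000) = -50.390827
  f(-0.200000) = 7.672000
  x_2 = -0.200000 - 7.672000×(-0.200000 - (-3.030000))/(7.672000 - (-50.390827))
       = -0.573936
Iteration 2:
  f(-0.200000) = 7.672000
  f(-0.573936) = 6.248802
  x_3 = -0.573936 - 6.248802×(-0.573936 - (-0.200000))/(6.248802 - 7.672000)
       = -2.215767
Iteration 3:
  f(-0.573936) = 6.248802
  f(-2.215767) = -19.823208
  x_4 = -2.215767 - (-19.823208)×(-2.215767 - (-0.573936))/(-19.823208 - 6.248802)
       = -0.967441
Iteration 4:
  f(-2.215767) = -19.823208
  f(-0.967441) = 3.319263
  x_5 = -0.967441 - 3.319263×(-0.967441 - (-2.215767))/(3.319263 - (-19.823208))
       = -1.146485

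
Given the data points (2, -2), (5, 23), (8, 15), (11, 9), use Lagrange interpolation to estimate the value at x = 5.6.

Lagrange interpolation formula:
P(x) = Σ yᵢ × Lᵢ(x)
where Lᵢ(x) = Π_{j≠i} (x - xⱼ)/(xᵢ - xⱼ)

L_0(5.6) = (5.6 - 5)/(2 - 5) × (5.6 - 8)/(2 - 8) × (5.6 - 11)/(2 - 11) = -0.048000
L_1(5.6) = (5.6 - 2)/(5 - 2) × (5.6 - 8)/(5 - 8) × (5.6 - 11)/(5 - 11) = 0.864000
L_2(5.6) = (5.6 - 2)/(8 - 2) × (5.6 - 5)/(8 - 5) × (5.6 - 11)/(8 - 11) = 0.216000
L_3(5.6) = (5.6 - 2)/(11 - 2) × (5.6 - 5)/(11 - 5) × (5.6 - 8)/(11 - 8) = -0.032000

P(5.6) = (-2)×L_0(5.6) + 23×L_1(5.6) + 15×L_2(5.6) + 9×L_3(5.6)
P(5.6) = 22.920000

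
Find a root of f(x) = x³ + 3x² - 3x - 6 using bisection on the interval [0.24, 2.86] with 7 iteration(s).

f(x) = x³ + 3x² - 3x - 6
Initial interval: [0.24, 2.86]

Iteration 1:
  c_1 = (0.240000 + 2.860000)/2 = 1.550000
  f(c_1) = f(1.550000) = 0.281375
  f(a) × f(c) < 0, new interval: [0.240000, 1.550000]
Iteration 2:
  c_2 = (0.240000 + 1.550000)/2 = 0.895000
  f(c_2) = f(0.895000) = -5.565008
  f(a) × f(c) ≥ 0, new interval: [0.895000, 1.550000]
Iteration 3:
  c_3 = (0.895000 + 1.550000)/2 = 1.222500
  f(c_3) = f(1.222500) = -3.356947
  f(a) × f(c) ≥ 0, new interval: [1.222500, 1.550000]
Iteration 4:
  c_4 = (1.222500 + 1.550000)/2 = 1.386250
  f(c_4) = f(1.386250) = -1.729741
  f(a) × f(c) ≥ 0, new interval: [1.386250, 1.550000]
Iteration 5:
  c_5 = (1.386250 + 1.550000)/2 = 1.468125
  f(c_5) = f(1.468125) = -0.773819
  f(a) × f(c) ≥ 0, new interval: [1.468125, 1.550000]
Iteration 6:
  c_6 = (1.468125 + 1.550000)/2 = 1.509062
  f(c_6) = f(1.509062) = -0.258836
  f(a) × f(c) ≥ 0, new interval: [1.509062, 1.550000]
Iteration 7:
  c_7 = (1.509062 + 1.550000)/2 = 1.529531
  f(c_7) = f(1.529531) = 0.008090
  f(a) × f(c) < 0, new interval: [1.509062, 1.529531]

After 7 iteration(s), the approximation is c_7 = 1.529531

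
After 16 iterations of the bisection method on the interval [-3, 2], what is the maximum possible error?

Bisection error bound: |error| ≤ (b-a)/2^n
|error| ≤ (2 - (-3))/2^16 = 5/2^16
|error| ≤ 0.0000762939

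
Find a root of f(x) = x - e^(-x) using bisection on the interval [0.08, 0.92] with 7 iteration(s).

f(x) = x - e^(-x)
Initial interval: [0.08, 0.92]

Iteration 1:
  c_1 = (0.080000 + 0.920000)/2 = 0.500000
  f(c_1) = f(0.500000) = -0.106531
  f(a) × f(c) ≥ 0, new interval: [0.500000, 0.920000]
Iteration 2:
  c_2 = (0.500000 + 0.920000)/2 = 0.710000
  f(c_2) = f(0.710000) = 0.218356
  f(a) × f(c) < 0, new interval: [0.500000, 0.710000]
Iteration 3:
  c_3 = (0.500000 + 0.710000)/2 = 0.605000
  f(c_3) = f(0.605000) = 0.058926
  f(a) × f(c) < 0, new interval: [0.500000, 0.605000]
Iteration 4:
  c_4 = (0.500000 + 0.605000)/2 = 0.552500
  f(c_4) = f(0.552500) = -0.023009
  f(a) × f(c) ≥ 0, new interval: [0.552500, 0.605000]
Iteration 5:
  c_5 = (0.552500 + 0.605000)/2 = 0.578750
  f(c_5) = f(0.578750) = 0.018151
  f(a) × f(c) < 0, new interval: [0.552500, 0.578750]
Iteration 6:
  c_6 = (0.552500 + 0.578750)/2 = 0.565625
  f(c_6) = f(0.565625) = -0.002380
  f(a) × f(c) ≥ 0, new interval: [0.565625, 0.578750]
Iteration 7:
  c_7 = (0.565625 + 0.578750)/2 = 0.572188
  f(c_7) = f(0.572188) = 0.007898
  f(a) × f(c) < 0, new interval: [0.565625, 0.572188]

After 7 iteration(s), the approximation is c_7 = 0.572188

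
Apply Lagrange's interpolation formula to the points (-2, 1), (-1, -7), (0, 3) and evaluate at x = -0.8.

Lagrange interpolation formula:
P(x) = Σ yᵢ × Lᵢ(x)
where Lᵢ(x) = Π_{j≠i} (x - xⱼ)/(xᵢ - xⱼ)

L_0(-0.8) = (-0.8 - (-1))/(-2 - (-1)) × (-0.8 - 0)/(-2 - 0) = -0.080000
L_1(-0.8) = (-0.8 - (-2))/(-1 - (-2)) × (-0.8 - 0)/(-1 - 0) = 0.960000
L_2(-0.8) = (-0.8 - (-2))/(0 - (-2)) × (-0.8 - (-1))/(0 - (-1)) = 0.120000

P(-0.8) = 1×L_0(-0.8) + (-7)×L_1(-0.8) + 3×L_2(-0.8)
P(-0.8) = -6.440000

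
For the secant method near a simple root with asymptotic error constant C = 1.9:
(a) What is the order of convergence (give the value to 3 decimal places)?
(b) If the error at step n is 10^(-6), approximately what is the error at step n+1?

(a) Secant method has superlinear convergence with order φ = (1+√5)/2 ≈ 1.618.
    This means |e_{n+1}| ≈ C|e_n|^1.618.

(b) With |e_n| = 10^(-6) and C = 1.9:
    |e_{n+1}| ≈ 1.9 × (10^(-6))^1.618 = 1.9 × 10^(-9.71)

(a) ≈ 1.618 (golden ratio); (b) |e_{n+1}| ≈ 3.720e-10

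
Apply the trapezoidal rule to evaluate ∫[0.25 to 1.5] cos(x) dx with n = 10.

f(x) = cos(x)
a = 0.25, b = 1.5, n = 10
h = (b - a)/n = 0.125000

Trapezoidal rule: (h/2)[f(x₀) + 2f(x₁) + 2f(x₂) + ... + f(xₙ)]

x_0 = 0.2500, f(x_0) = 0.968912, coefficient = 1
x_1 = 0.3750, f(x_1) = 0.930508, coefficient = 2
x_2 = 0.5000, f(x_2) = 0.877583, coefficient = 2
x_3 = 0.6250, f(x_3) = 0.810963, coefficient = 2
x_4 = 0.7500, f(x_4) = 0.731689, coefficient = 2
x_5 = 0.8750, f(x_5) = 0.640997, coefficient = 2
x_6 = 1.0000, f(x_6) = 0.540302, coefficient = 2
x_7 = 1.1250, f(x_7) = 0.431177, coefficient = 2
x_8 = 1.2500, f(x_8) = 0.315322, coefficient = 2
x_9 = 1.3750, f(x_9) = 0.194548, coefficient = 2
x_10 = 1.5000, f(x_10) = 0.070737, coefficient = 1

I ≈ (0.125000/2) × 11.985825 = 0.749114
Exact value: 0.750091
Error: 0.000977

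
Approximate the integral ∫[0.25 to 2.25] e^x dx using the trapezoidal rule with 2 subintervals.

f(x) = e^x
a = 0.25, b = 2.25, n = 2
h = (b - a)/n = 1.000000

Trapezoidal rule: (h/2)[f(x₀) + 2f(x₁) + 2f(x₂) + ... + f(xₙ)]

x_0 = 0.2500, f(x_0) = 1.284025, coefficient = 1
x_1 = 1.2500, f(x_1) = 3.490343, coefficient = 2
x_2 = 2.2500, f(x_2) = 9.487736, coefficient = 1

I ≈ (1.000000/2) × 17.752447 = 8.876224
Exact value: 8.203710
Error: 0.672513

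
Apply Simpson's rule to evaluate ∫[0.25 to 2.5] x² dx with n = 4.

f(x) = x²
a = 0.25, b = 2.5, n = 4
h = (b - a)/n = 0.562500

Simpson's rule: (h/3)[f(x₀) + 4f(x₁) + 2f(x₂) + ... + f(xₙ)]

x_0 = 0.2500, f(x_0) = 0.062500, coefficient = 1
x_1 = 0.8125, f(x_1) = 0.660156, coefficient = 4
x_2 = 1.3750, f(x_2) = 1.890625, coefficient = 2
x_3 = 1.9375, f(x_3) = 3.753906, coefficient = 4
x_4 = 2.5000, f(x_4) = 6.250000, coefficient = 1

I ≈ (0.562500/3) × 27.750000 = 5.203125
Exact value: 5.203125
Error: 0.000000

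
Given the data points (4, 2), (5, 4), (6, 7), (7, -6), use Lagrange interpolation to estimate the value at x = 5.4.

Lagrange interpolation formula:
P(x) = Σ yᵢ × Lᵢ(x)
where Lᵢ(x) = Π_{j≠i} (x - xⱼ)/(xᵢ - xⱼ)

L_0(5.4) = (5.4 - 5)/(4 - 5) × (5.4 - 6)/(4 - 6) × (5.4 - 7)/(4 - 7) = -0.064000
L_1(5.4) = (5.4 - 4)/(5 - 4) × (5.4 - 6)/(5 - 6) × (5.4 - 7)/(5 - 7) = 0.672000
L_2(5.4) = (5.4 - 4)/(6 - 4) × (5.4 - 5)/(6 - 5) × (5.4 - 7)/(6 - 7) = 0.448000
L_3(5.4) = (5.4 - 4)/(7 - 4) × (5.4 - 5)/(7 - 5) × (5.4 - 6)/(7 - 6) = -0.056000

P(5.4) = 2×L_0(5.4) + 4×L_1(5.4) + 7×L_2(5.4) + (-6)×L_3(5.4)
P(5.4) = 6.032000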